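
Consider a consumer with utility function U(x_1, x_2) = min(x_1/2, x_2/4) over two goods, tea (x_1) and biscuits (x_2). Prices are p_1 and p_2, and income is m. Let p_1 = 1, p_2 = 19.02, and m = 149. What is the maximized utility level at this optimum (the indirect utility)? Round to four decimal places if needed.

V = 1.9083

With perfect complements, no substitution: consume in ratio x_1:x_2 = 2:4.
Budget: p_1·x_1 + p_2·2·x_1 = m, so (2·p_1 + 4·p_2)·x_1 = 2·m.
Demand: x_1*(p_1,p_2,m) = 2·m/(2·p_1 + 4·p_2), x_2* = 4·m/(2·p_1 + 4·p_2).
Here 2·1 + 4·19.02 = 78.08, giving x_1* = 3.8166 and x_2* = 7.6332.
Utility at the optimum: U(3.8166, 7.6332) = 1.9083.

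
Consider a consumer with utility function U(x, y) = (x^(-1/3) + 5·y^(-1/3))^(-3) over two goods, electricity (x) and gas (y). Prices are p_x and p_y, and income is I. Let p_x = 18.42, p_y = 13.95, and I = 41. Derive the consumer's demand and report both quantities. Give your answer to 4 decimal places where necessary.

With the ratio pinned down, the budget gives x* = I/(p_x + p_y·(y/x)) and y* = (y/x)·x*.
Numerically y/x = 4.118737, so x* = 41/(18.42 + 13.95·4.118737) = 0.5404 and y* = 4.118737·0.5404 = 2.2256.

x* = 0.5404, y* = 2.2256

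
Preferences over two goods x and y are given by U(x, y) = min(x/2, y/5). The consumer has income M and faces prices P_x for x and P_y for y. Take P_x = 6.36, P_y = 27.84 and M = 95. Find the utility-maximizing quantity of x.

Leontief preferences: the optimum is at the kink where x/2 = y/5, i.e. y = (5/2)·x.
Budget: P_x·x + P_y·(5/2)·x = M, so (2·P_x + 5·P_y)·x = 2·M.
Demand: x*(P_x,P_y,M) = 2·M/(2·P_x + 5·P_y), y* = 5·M/(2·P_x + 5·P_y).
Here 2·6.36 + 5·27.84 = 151.92, giving x* = 1.2507.

x* = 1.2507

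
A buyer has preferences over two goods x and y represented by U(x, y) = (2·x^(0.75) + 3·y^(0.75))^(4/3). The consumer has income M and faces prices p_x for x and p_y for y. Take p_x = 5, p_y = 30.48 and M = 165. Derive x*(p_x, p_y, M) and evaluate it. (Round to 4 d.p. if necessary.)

x* = 32.2787

MU_x ∝ 2·x^(-0.25), MU_y ∝ 3·y^(-0.25), so MRS = (2/3)·(y/x)^(0.25) = p_x/p_y.
Hence y/x = ((3/2)·p_x/p_y)^(1/(0.25)), i.e. raised to the 4 power.
With the ratio pinned down, the budget gives x* = M/(p_x + p_y·(y/x)) and y* = (y/x)·x*.
Numerically y/x = 0.003666, so x* = 165/(5 + 30.48·0.003666) = 32.2787.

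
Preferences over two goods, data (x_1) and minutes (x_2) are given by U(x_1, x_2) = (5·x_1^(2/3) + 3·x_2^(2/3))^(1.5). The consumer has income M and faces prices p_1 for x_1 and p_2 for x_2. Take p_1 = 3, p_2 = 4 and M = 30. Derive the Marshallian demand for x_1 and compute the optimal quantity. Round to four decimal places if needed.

x_1* = 8.9166

From the CES first-order condition, (5/3)·(x_2/x_1)^(1/3) = p_1/p_2.
Hence x_2/x_1 = ((3/5)·p_1/p_2)^(1/(1/3)), i.e. raised to the 3 power.
Substitute x_2 = (x_2/x_1)·x_1 into the budget: x_1* = M/(p_1 + p_2·(x_2/x_1)).
Numerically x_2/x_1 = 0.091125, so x_1* = 30/(3 + 4·0.091125) = 8.9166.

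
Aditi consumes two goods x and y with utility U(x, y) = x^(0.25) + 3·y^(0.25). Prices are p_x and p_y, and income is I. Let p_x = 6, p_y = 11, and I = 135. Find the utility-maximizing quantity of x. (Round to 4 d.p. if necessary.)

x* = 4.9612

MU_x ∝ x^(-0.75), MU_y ∝ 3·y^(-0.75), so MRS = (1/3)·(y/x)^(0.75) = p_x/p_y.
Solve for the ratio: y/x = [3·p_x/p_y]^(4/3).
With the ratio pinned down, the budget gives x* = I/(p_x + p_y·(y/x)) and y* = (y/x)·x*.
Numerically y/x = 1.928293, so x* = 135/(6 + 11·1.928293) = 4.9612.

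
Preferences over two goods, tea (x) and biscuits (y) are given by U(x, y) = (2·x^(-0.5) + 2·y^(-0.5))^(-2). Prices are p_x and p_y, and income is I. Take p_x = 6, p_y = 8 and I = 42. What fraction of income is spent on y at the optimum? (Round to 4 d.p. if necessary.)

MU_x ∝ 2·x^(-1.5), MU_y ∝ 2·y^(-1.5), so MRS = (y/x)^(1.5) = p_x/p_y.
Solve for the ratio: y/x = [p_x/p_y]^(2/3).
With the ratio pinned down, the budget gives x* = I/(p_x + p_y·(y/x)) and y* = (y/x)·x*.
Numerically y/x = 0.825482, so x* = 42/(6 + 8·0.825482) = 3.3323 and y* = 0.825482·3.3323 = 2.7508.
Expenditure on y: 8·2.7508 = 22.0061; share = 0.524.

share on y = 0.524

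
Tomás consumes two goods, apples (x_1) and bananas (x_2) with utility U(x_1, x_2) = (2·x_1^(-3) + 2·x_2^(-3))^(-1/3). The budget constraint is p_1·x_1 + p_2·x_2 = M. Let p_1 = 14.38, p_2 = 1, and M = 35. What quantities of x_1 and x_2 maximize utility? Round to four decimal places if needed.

MU_x_1 ∝ 2·x_1^(-4), MU_x_2 ∝ 2·x_2^(-4), so MRS = (x_2/x_1)^(4) = p_1/p_2.
Solve for the ratio: x_2/x_1 = [p_1/p_2]^(0.25).
Substitute x_2 = (x_2/x_1)·x_1 into the budget: x_1* = M/(p_1 + p_2·(x_2/x_1)).
Numerically x_2/x_1 = 1.947331, so x_1* = 35/(14.38 + 1·1.947331) = 2.1436 and x_2* = 1.947331·2.1436 = 4.1744.

x_1* = 2.1436, x_2* = 4.1744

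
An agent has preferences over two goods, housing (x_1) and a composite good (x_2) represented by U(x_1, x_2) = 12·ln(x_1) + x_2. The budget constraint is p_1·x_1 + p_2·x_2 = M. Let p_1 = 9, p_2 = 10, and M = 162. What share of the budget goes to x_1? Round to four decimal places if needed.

share on x_1 = 0.7407

So x_1*(p_1,p_2) = 12·p_2/p_1, independent of income; and x_2* = (M − 12·p_2)/p_2.
At the given prices: x_1* = 12·10/9 = 13.3333, and x_2* = 4.2.
Expenditure on x_1: 9·13.3333 = 120; share = 0.7407.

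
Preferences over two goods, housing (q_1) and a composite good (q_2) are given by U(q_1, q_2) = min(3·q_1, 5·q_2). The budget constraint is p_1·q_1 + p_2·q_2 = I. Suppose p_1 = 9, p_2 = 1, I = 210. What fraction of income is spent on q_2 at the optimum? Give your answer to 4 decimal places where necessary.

share on q_2 = 0.0625

Leontief preferences: the optimum is at the kink where q_1/5 = q_2/3, i.e. q_2 = (3/5)·q_1.
Budget: p_1·q_1 + p_2·(3/5)·q_1 = I, so (5·p_1 + 3·p_2)·q_1 = 5·I.
Demand: q_1*(p_1,p_2,I) = 5·I/(5·p_1 + 3·p_2), q_2* = 3·I/(5·p_1 + 3·p_2).
Here 5·9 + 3·1 = 48, giving q_1* = 21.875 and q_2* = 13.125.
Expenditure on q_2: 1·13.125 = 13.125; share = 0.0625.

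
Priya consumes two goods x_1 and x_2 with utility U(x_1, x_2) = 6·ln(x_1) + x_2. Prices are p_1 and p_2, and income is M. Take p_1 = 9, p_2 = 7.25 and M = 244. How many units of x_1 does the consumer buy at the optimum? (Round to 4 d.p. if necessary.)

x_1* = 4.8333

Set MRS = p_1/p_2: (6/x_1)/1 = p_1/p_2.
So x_1*(p_1,p_2) = 6·p_2/p_1, independent of income; and x_2* = (M − 6·p_2)/p_2.
At the given prices: x_1* = 6·7.25/9 = 4.8333.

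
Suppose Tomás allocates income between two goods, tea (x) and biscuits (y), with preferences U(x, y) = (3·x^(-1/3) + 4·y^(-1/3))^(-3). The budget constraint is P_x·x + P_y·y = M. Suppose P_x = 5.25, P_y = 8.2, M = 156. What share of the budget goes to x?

From the CES first-order condition, (3/4)·(y/x)^(4/3) = P_x/P_y.
Hence y/x = ((4/3)·P_x/P_y)^(1/(4/3)), i.e. raised to the 0.75 power.
With the ratio pinned down, the budget gives x* = M/(P_x + P_y·(y/x)) and y* = (y/x)·x*.
Numerically y/x = 0.888103, so x* = 156/(5.25 + 8.2·0.888103) = 12.4477 and y* = 0.888103·12.4477 = 11.0548.
Expenditure on x: 5.25·12.4477 = 65.3504; share = 0.4189.

share on x = 0.4189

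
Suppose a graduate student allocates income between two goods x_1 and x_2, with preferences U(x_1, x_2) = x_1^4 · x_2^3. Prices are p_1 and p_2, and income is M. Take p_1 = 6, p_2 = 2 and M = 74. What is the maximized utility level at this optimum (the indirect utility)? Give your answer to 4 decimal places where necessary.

Tangency: MRS = (4/3)·x_2/x_1 = p_1/p_2.
Rearranging, p_2·x_2 = (3/4)·p_1·x_1. Substituting into the budget gives p_1·x_1·(1 + (3/4)) = M.
Demand: x_1*(p_1,p_2,M) = 4/7·M/p_1 and x_2* = 3/7·M/p_2.
At p_1=6, p_2=2, M=74: x_1* = 4/7·74/6 = 7.0476, x_2* = 15.8571.
Utility at the optimum: U(7.0476, 15.8571) = 9836588.3935.

V = 9836588.3935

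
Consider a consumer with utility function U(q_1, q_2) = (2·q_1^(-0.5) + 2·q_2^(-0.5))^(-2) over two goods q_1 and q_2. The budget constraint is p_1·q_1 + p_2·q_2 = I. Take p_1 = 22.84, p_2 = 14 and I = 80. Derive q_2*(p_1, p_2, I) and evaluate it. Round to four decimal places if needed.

q_2* = 2.6246

Substitute q_2 = (q_2/q_1)·q_1 into the budget: q_1* = I/(p_1 + p_2·(q_2/q_1)).
Numerically q_2/q_1 = 1.385837, so q_1* = 80/(22.84 + 14·1.385837) = 1.8939 and q_2* = 1.385837·1.8939 = 2.6246.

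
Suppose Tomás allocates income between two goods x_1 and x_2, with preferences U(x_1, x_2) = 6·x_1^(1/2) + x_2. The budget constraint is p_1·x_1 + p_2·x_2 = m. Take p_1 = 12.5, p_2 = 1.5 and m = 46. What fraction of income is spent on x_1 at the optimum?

MU_x_1 = 3/√x_1, MU_x_2 = 1. Tangency: 3/√x_1 = p_1/p_2.
Thus x_1* = (3·p_2/p_1)² — independent of m — with the rest of income spent on x_2.
Plugging in: x_1* = (3·1.5/12.5)² = 0.1296, x_2* = 29.5867.
Expenditure on x_1: 12.5·0.1296 = 1.62; share = 0.0352.

share on x_1 = 0.0352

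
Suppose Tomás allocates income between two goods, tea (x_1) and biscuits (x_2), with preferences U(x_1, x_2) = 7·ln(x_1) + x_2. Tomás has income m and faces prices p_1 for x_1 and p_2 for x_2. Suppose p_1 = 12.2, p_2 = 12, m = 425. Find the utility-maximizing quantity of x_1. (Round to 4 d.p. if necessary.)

x_1* = 6.8852

Set MRS = p_1/p_2: (7/x_1)/1 = p_1/p_2.
So x_1*(p_1,p_2) = 7·p_2/p_1, independent of income; and x_2* = (m − 7·p_2)/p_2.
At the given prices: x_1* = 7·12/12.2 = 6.8852.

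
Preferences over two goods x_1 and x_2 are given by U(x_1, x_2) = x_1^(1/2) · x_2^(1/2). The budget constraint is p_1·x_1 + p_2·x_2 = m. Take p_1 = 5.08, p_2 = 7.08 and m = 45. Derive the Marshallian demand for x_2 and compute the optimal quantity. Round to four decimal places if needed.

x_2* = 3.178

Tangency: MRS = x_2/x_1 = p_1/p_2.
Rearranging, p_2·x_2 = p_1·x_1. Substituting into the budget gives p_1·x_1·(1 + 1) = m.
Demand: x_1*(p_1,p_2,m) = 0.5·m/p_1 and x_2* = 0.5·m/p_2.
At p_1=5.08, p_2=7.08, m=45: x_2* = 0.5·45/7.08 = 3.178.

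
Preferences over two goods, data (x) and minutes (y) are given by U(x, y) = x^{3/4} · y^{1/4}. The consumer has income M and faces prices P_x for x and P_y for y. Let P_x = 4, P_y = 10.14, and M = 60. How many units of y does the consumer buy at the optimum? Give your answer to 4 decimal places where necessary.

MU_x/MU_y = (0.75·y)/(0.25·x); tangency sets this equal to P_x/P_y.
So 0.75·P_y·y = 0.25·P_x·x; combined with the budget, a share 0.75 of income goes to x.
Demand: x*(P_x,P_y,M) = 0.75·M/P_x and y* = 0.25·M/P_y.
At P_x=4, P_y=10.14, M=60: y* = 0.25·60/10.14 = 1.4793.

y* = 1.4793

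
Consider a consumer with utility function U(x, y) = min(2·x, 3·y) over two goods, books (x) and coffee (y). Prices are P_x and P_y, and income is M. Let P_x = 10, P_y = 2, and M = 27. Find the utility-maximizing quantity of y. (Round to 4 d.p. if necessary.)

Leontief preferences: the optimum is at the kink where x/3 = y/2, i.e. y = (2/3)·x.
Budget: P_x·x + P_y·(2/3)·x = M, so (3·P_x + 2·P_y)·x = 3·M.
Demand: x*(P_x,P_y,M) = 3·M/(3·P_x + 2·P_y), y* = 2·M/(3·P_x + 2·P_y).
Here 3·10 + 2·2 = 34, giving y* = 1.5882.

y* = 1.5882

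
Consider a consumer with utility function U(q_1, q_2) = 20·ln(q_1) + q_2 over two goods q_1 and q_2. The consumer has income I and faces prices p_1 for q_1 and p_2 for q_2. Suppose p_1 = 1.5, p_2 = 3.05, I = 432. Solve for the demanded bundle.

Set MRS = p_1/p_2: (20/q_1)/1 = p_1/p_2.
So q_1*(p_1,p_2) = 20·p_2/p_1, independent of income; and q_2* = (I − 20·p_2)/p_2.
At the given prices: q_1* = 20·3.05/1.5 = 40.6667, and q_2* = 121.6393.

q_1* = 40.6667, q_2* = 121.6393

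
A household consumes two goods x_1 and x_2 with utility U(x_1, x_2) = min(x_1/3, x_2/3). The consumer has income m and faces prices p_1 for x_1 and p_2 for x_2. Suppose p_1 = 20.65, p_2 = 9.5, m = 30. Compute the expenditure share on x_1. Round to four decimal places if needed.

share on x_1 = 0.6849

Leontief preferences: the optimum is at the kink where x_1/3 = x_2/3, i.e. x_2 = x_1.
Budget: p_1·x_1 + p_2·x_1 = m, so (3·p_1 + 3·p_2)·x_1 = 3·m.
Demand: x_1*(p_1,p_2,m) = 3·m/(3·p_1 + 3·p_2), x_2* = 3·m/(3·p_1 + 3·p_2).
Here 3·20.65 + 3·9.5 = 90.45, giving x_1* = 0.995 and x_2* = 0.995.
Expenditure on x_1: 20.65·0.995 = 20.5473; share = 0.6849.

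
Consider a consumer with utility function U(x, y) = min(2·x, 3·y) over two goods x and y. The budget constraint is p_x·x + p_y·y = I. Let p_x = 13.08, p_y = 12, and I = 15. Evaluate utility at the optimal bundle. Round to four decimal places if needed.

V = 1.4231

Leontief preferences: the optimum is at the kink where x/3 = y/2, i.e. y = (2/3)·x.
Budget: p_x·x + p_y·(2/3)·x = I, so (3·p_x + 2·p_y)·x = 3·I.
Demand: x*(p_x,p_y,I) = 3·I/(3·p_x + 2·p_y), y* = 2·I/(3·p_x + 2·p_y).
Here 3·13.08 + 2·12 = 63.24, giving x* = 0.7116 and y* = 0.4744.
Utility at the optimum: U(0.7116, 0.4744) = 1.4231.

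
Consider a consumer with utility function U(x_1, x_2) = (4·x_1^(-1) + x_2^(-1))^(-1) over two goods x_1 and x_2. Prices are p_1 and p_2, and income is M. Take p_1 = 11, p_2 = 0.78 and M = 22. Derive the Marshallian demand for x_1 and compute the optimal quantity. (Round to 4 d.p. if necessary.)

MRS = MU_x_1/MU_x_2 = 4·(x_2/x_1)^(2). Set equal to p_1/p_2.
Hence x_2/x_1 = ((1/4)·p_1/p_2)^(1/(2)), i.e. raised to the 0.5 power.
With the ratio pinned down, the budget gives x_1* = M/(p_1 + p_2·(x_2/x_1)) and x_2* = (x_2/x_1)·x_1*.
Numerically x_2/x_1 = 1.877669, so x_1* = 22/(11 + 0.78·1.877669) = 1.765.

x_1* = 1.765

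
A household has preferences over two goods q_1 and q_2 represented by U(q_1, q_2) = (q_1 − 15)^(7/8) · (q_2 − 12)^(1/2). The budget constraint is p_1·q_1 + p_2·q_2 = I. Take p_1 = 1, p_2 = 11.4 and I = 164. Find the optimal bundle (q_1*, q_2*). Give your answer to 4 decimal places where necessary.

q_1* = 22.7636, q_2* = 12.3892

Let q_1' = q_1−15, q_2' = q_2−12. MRS = (7/4)·q_2'/q_1' = p_1/p_2.
Substituting into the budget: q_1* = 15 + 7/11·(I − 15·p_1 − 12·p_2)/p_1, and q_2* = 12 + 4/11·(…)/p_2.
Discretionary income = 164 − 15·1 − 12·11.4 = 12.2; q_1* = 15 + 7/11·12.2/1 = 22.7636; q_2* = 12 + 4/11·12.2/11.4 = 12.3892.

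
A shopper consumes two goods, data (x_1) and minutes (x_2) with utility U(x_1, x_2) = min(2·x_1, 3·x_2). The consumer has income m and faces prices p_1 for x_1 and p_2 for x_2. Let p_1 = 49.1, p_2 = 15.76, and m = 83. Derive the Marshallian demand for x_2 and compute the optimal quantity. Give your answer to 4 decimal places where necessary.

Here 3·49.1 + 2·15.76 = 178.82, giving x_2* = 0.9283.

x_2* = 0.9283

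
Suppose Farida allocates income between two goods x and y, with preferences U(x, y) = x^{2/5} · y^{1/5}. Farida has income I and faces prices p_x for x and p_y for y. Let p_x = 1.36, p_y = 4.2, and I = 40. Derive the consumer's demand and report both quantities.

x* = 19.6078, y* = 3.1746

At p_x=1.36, p_y=4.2, I=40: x* = 2/3·40/1.36 = 19.6078, y* = 3.1746.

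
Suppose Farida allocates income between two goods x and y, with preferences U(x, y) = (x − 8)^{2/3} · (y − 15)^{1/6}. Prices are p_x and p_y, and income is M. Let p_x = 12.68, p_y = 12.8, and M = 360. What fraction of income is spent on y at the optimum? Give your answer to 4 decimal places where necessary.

share on y = 0.5703

After buying the subsistence bundle (8, 15), a share 0.8 of the remaining income goes to x: x* = 8 + 0.8·(M − 8p_x − 15p_y)/p_x.
Discretionary income = 360 − 8·12.68 − 15·12.8 = 66.56; x* = 8 + 0.8·66.56/12.68 = 12.1994; y* = 15 + 0.2·66.56/12.8 = 16.04.
Expenditure on y: 12.8·16.04 = 205.312; share = 0.5703.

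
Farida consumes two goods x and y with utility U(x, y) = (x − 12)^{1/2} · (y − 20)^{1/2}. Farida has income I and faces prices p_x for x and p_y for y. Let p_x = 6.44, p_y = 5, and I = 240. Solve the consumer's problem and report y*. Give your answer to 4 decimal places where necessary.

Discretionary income = 240 − 12·6.44 − 20·5 = 62.72; y* = 20 + 0.5·62.72/5 = 26.272.

y* = 26.272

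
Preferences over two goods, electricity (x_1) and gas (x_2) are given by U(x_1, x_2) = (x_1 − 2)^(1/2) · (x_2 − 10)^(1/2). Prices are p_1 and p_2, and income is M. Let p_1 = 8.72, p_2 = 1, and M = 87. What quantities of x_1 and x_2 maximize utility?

Let x_1' = x_1−2, x_2' = x_2−10. MRS = x_2'/x_1' = p_1/p_2.
After buying the subsistence bundle (2, 10), a share 0.5 of the remaining income goes to x_1: x_1* = 2 + 0.5·(M − 2p_1 − 10p_2)/p_1.
Discretionary income = 87 − 2·8.72 − 10·1 = 59.56; x_1* = 2 + 0.5·59.56/8.72 = 5.4151; x_2* = 10 + 0.5·59.56/1 = 39.78.

x_1* = 5.4151, x_2* = 39.78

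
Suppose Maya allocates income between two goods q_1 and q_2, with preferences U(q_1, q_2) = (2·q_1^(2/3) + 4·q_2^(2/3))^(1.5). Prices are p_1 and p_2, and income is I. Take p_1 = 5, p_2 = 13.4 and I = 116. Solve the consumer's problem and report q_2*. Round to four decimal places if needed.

q_2* = 4.5614

From the CES first-order condition, (1/2)·(q_2/q_1)^(1/3) = p_1/p_2.
Hence q_2/q_1 = (2·p_1/p_2)^(1/(1/3)), i.e. raised to the 3 power.
With the ratio pinned down, the budget gives q_1* = I/(p_1 + p_2·(q_2/q_1)) and q_2* = (q_2/q_1)·q_1*.
Numerically q_2/q_1 = 0.41561, so q_1* = 116/(5 + 13.4·0.41561) = 10.9753 and q_2* = 0.41561·10.9753 = 4.5614.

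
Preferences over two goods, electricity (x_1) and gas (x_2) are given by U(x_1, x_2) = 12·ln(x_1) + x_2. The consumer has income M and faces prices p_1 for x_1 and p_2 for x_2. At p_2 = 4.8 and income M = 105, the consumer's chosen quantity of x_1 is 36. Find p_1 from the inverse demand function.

p_1 = 1.6

Set MRS = p_1/p_2: (12/x_1)/1 = p_1/p_2.
So x_1*(p_1,p_2) = 12·p_2/p_1, independent of income; and x_2* = (M − 12·p_2)/p_2.
Set x_1* = 36 in the demand function and solve for p_1: p_1 = 1.6.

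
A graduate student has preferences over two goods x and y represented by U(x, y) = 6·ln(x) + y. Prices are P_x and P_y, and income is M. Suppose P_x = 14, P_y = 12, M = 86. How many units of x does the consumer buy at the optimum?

x* = 5.1429

MU_x = 6/x, MU_y = 1. Tangency: 6/x = P_x/P_y.
So x*(P_x,P_y) = 6·P_y/P_x, independent of income; and y* = (M − 6·P_y)/P_y.
At the given prices: x* = 6·12/14 = 5.1429.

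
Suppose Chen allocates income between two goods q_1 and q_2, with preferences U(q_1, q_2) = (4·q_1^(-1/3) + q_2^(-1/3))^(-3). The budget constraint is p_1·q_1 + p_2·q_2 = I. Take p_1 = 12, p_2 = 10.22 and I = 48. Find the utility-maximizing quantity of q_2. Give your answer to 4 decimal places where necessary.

MRS = MU_q_1/MU_q_2 = 4·(q_2/q_1)^(4/3). Set equal to p_1/p_2.
Hence q_2/q_1 = ((1/4)·p_1/p_2)^(1/(4/3)), i.e. raised to the 0.75 power.
Substitute q_2 = (q_2/q_1)·q_1 into the budget: q_1* = I/(p_1 + p_2·(q_2/q_1)).
Numerically q_2/q_1 = 0.398798, so q_1* = 48/(12 + 10.22·0.398798) = 2.9859 and q_2* = 0.398798·2.9859 = 1.1908.

q_2* = 1.1908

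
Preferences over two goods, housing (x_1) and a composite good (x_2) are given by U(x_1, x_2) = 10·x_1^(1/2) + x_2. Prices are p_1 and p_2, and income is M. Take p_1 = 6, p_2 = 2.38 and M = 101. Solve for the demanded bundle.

Solve: √x_1 = 5·p_2/p_1, so x_1*(p_1,p_2) = (5·p_2/p_1)², and x_2* = (M − p_1·x_1*)/p_2.
Plugging in: x_1* = (5·2.38/6)² = 3.9336, x_2* = 32.5203.

x_1* = 3.9336, x_2* = 32.5203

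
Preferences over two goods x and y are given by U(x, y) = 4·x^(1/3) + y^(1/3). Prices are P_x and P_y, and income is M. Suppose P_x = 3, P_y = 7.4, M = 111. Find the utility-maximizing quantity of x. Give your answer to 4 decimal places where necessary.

MRS = MU_x/MU_y = 4·(y/x)^(2/3). Set equal to P_x/P_y.
Hence y/x = ((1/4)·P_x/P_y)^(1/(2/3)), i.e. raised to the 1.5 power.
With the ratio pinned down, the budget gives x* = M/(P_x + P_y·(y/x)) and y* = (y/x)·x*.
Numerically y/x = 0.032266, so x* = 111/(3 + 7.4·0.032266) = 34.2723.

x* = 34.2723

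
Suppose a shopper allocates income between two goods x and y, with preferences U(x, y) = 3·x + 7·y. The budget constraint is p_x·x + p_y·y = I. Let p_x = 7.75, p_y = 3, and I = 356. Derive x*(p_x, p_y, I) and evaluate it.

x* = 0

Perfect substitutes: compare marginal utility per dollar. 3/p_x vs 7/p_y → 0.3871 vs 2.3333.
y gives more utility per dollar, so spend all income on y: y* = I/p_y, x* = 0.
Numerically: x* = 0, y* = 118.6667.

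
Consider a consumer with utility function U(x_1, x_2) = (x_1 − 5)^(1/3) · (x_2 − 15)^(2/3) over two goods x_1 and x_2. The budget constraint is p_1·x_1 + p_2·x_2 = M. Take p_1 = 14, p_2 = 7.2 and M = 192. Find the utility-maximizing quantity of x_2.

MRS = (1/2)·(x_2−15)/(x_1−5). Tangency with p_1/p_2 gives x_2−15 = 2·(p_1/p_2)·(x_1−5).
After buying the subsistence bundle (5, 15), a share 1/3 of the remaining income goes to x_1: x_1* = 5 + 1/3·(M − 5p_1 − 15p_2)/p_1.
Discretionary income = 192 − 5·14 − 15·7.2 = 14; x_2* = 15 + 2/3·14/7.2 = 16.2963.

x_2* = 16.2963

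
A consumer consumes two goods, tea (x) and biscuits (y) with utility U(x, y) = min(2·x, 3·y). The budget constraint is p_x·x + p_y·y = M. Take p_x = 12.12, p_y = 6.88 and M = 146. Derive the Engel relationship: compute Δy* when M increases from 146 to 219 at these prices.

With perfect complements, no substitution: consume in ratio x:y = 3:2.
Budget: p_x·x + p_y·(2/3)·x = M, so (3·p_x + 2·p_y)·x = 3·M.
Demand: x*(p_x,p_y,M) = 3·M/(3·p_x + 2·p_y), y* = 2·M/(3·p_x + 2·p_y).
Here 3·12.12 + 2·6.88 = 50.12, giving y* = 5.826.
At M' = 219: y* = 8.739. Change: 8.739 − 5.826 = 2.913.

Δy* = 2.913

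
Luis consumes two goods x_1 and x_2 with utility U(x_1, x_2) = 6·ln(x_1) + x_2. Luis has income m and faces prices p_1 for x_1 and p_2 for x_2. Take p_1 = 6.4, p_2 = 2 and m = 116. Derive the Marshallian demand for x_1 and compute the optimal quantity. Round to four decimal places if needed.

x_1* = 1.875

MU_x_1 = 6/x_1, MU_x_2 = 1. Tangency: 6/x_1 = p_1/p_2.
So x_1*(p_1,p_2) = 6·p_2/p_1, independent of income; and x_2* = (m − 6·p_2)/p_2.
At the given prices: x_1* = 6·2/6.4 = 1.875.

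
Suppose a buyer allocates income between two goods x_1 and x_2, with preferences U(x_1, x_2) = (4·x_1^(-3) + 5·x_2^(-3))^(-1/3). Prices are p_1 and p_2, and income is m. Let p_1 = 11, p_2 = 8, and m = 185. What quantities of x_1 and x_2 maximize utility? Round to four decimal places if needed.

x_1* = 9.1766, x_2* = 10.5072

Numerically x_2/x_1 = 1.144994, so x_1* = 185/(11 + 8·1.144994) = 9.1766 and x_2* = 1.144994·9.1766 = 10.5072.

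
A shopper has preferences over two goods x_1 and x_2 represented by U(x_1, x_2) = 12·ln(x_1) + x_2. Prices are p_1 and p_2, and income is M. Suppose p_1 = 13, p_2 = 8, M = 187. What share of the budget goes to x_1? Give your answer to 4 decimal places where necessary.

share on x_1 = 0.5134

Set MRS = p_1/p_2: (12/x_1)/1 = p_1/p_2.
So x_1*(p_1,p_2) = 12·p_2/p_1, independent of income; and x_2* = (M − 12·p_2)/p_2.
At the given prices: x_1* = 12·8/13 = 7.3846, and x_2* = 11.375.
Expenditure on x_1: 13·7.3846 = 96; share = 0.5134.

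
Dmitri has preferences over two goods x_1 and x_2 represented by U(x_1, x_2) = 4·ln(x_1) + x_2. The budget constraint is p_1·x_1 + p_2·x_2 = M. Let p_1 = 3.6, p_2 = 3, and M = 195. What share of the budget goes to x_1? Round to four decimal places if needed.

So x_1*(p_1,p_2) = 4·p_2/p_1, independent of income; and x_2* = (M − 4·p_2)/p_2.
At the given prices: x_1* = 4·3/3.6 = 3.3333, and x_2* = 61.
Expenditure on x_1: 3.6·3.3333 = 12; share = 0.0615.

share on x_1 = 0.0615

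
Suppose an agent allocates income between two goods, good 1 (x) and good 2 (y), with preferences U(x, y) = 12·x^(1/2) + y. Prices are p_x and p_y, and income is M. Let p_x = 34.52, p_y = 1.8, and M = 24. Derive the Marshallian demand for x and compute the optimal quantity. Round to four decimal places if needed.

x* = 0.0979

Plugging in: x* = (6·1.8/34.52)² = 0.0979.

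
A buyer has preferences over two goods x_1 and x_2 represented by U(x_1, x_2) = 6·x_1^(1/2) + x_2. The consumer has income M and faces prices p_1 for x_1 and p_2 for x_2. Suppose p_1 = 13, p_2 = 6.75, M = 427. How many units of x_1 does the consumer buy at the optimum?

Set MRS = p_1/p_2: 3·x_1^(−1/2) = p_1/p_2.
Solve: √x_1 = 3·p_2/p_1, so x_1*(p_1,p_2) = (3·p_2/p_1)², and x_2* = (M − p_1·x_1*)/p_2.
Plugging in: x_1* = (3·6.75/13)² = 2.4264.

x_1* = 2.4264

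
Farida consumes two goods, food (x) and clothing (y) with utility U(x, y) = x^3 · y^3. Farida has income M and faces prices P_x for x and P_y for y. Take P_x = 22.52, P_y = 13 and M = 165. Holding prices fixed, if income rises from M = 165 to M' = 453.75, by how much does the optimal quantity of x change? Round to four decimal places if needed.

Δx* = 6.411

MU_x/MU_y = (3·y)/(3·x); tangency sets this equal to P_x/P_y.
Rearranging, P_y·y = P_x·x. Substituting into the budget gives P_x·x·(1 + 1) = M.
Demand: x*(P_x,P_y,M) = 0.5·M/P_x and y* = 0.5·M/P_y.
At P_x=22.52, P_y=13, M=165: x* = 0.5·165/22.52 = 3.6634.
At M' = 453.75: x* = 10.0744. Change: 10.0744 − 3.6634 = 6.411.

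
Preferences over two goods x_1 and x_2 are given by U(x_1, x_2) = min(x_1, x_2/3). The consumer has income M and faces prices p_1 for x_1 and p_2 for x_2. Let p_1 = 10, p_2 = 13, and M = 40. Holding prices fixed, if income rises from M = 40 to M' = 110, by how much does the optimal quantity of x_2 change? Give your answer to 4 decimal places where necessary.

Leontief preferences: the optimum is at the kink where x_1/1 = x_2/3, i.e. x_2 = 3·x_1.
Budget: p_1·x_1 + p_2·3·x_1 = M, so (p_1 + 3·p_2)·x_1 = M.
Demand: x_1*(p_1,p_2,M) = M/(p_1 + 3·p_2), x_2* = 3·M/(p_1 + 3·p_2).
Here 10 + 3·13 = 49, giving x_2* = 2.449.
At M' = 110: x_2* = 6.7347. Change: 6.7347 − 2.449 = 4.2857.

Δx_2* = 4.2857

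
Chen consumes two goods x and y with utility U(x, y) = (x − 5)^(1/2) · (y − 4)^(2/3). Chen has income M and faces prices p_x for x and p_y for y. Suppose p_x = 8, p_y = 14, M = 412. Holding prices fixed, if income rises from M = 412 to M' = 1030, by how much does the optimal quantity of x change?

After buying the subsistence bundle (5, 4), a share 3/7 of the remaining income goes to x: x* = 5 + 3/7·(M − 5p_x − 4p_y)/p_x.
Discretionary income = 412 − 5·8 − 4·14 = 316; x* = 5 + 3/7·316/8 = 21.9286.
At M' = 1030: x* = 55.0357. Change: 55.0357 − 21.9286 = 33.1071.

Δx* = 33.1071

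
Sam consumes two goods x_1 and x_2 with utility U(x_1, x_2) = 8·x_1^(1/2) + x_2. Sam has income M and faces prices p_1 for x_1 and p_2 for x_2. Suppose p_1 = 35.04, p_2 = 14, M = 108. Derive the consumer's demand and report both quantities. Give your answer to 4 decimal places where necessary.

x_1* = 2.5542, x_2* = 1.3216

Set MRS = p_1/p_2: 4·x_1^(−1/2) = p_1/p_2.
Thus x_1* = (4·p_2/p_1)² — independent of M — with the rest of income spent on x_2.
Plugging in: x_1* = (4·14/35.04)² = 2.5542, x_2* = 1.3216.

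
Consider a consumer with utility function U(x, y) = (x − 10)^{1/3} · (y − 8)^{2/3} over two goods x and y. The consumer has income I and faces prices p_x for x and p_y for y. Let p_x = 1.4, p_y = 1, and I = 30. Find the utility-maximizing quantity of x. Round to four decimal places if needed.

Substituting into the budget: x* = 10 + 1/3·(I − 10·p_x − 8·p_y)/p_x, and y* = 8 + 2/3·(…)/p_y.
Discretionary income = 30 − 10·1.4 − 8·1 = 8; x* = 10 + 1/3·8/1.4 = 11.9048.

x* = 11.9048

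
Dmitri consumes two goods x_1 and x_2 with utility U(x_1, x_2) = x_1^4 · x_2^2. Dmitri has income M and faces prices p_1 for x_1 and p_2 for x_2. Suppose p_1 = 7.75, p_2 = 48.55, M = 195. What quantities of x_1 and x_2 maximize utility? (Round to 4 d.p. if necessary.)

x_1* = 16.7742, x_2* = 1.3388

Tangency: MRS = 2·x_2/x_1 = p_1/p_2.
Rearranging, p_2·x_2 = (1/2)·p_1·x_1. Substituting into the budget gives p_1·x_1·(1 + (1/2)) = M.
Demand: x_1*(p_1,p_2,M) = 2/3·M/p_1 and x_2* = 1/3·M/p_2.
At p_1=7.75, p_2=48.55, M=195: x_1* = 2/3·195/7.75 = 16.7742, x_2* = 1.3388.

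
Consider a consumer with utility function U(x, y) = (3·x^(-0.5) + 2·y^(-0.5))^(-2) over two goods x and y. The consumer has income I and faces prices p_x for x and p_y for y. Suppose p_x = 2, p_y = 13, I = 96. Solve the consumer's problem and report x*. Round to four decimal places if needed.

MU_x ∝ 3·x^(-1.5), MU_y ∝ 2·y^(-1.5), so MRS = (3/2)·(y/x)^(1.5) = p_x/p_y.
Solve for the ratio: y/x = [(2/3)·p_x/p_y]^(2/3).
Substitute y = (y/x)·x into the budget: x* = I/(p_x + p_y·(y/x)).
Numerically y/x = 0.219111, so x* = 96/(2 + 13·0.219111) = 19.8002.

x* = 19.8002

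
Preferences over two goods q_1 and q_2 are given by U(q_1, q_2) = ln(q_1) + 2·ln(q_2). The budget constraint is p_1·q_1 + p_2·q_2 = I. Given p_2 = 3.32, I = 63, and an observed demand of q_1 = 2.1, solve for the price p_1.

The MRS is (1/2)·q_2/q_1. Set MRS = p_1/p_2.
Rearranging, p_2·q_2 = 2·p_1·q_1. Substituting into the budget gives p_1·q_1·(1 + 2) = I.
Demand: q_1*(p_1,p_2,I) = 1/3·I/p_1 and q_2* = 2/3·I/p_2.
Set q_1* = 2.1 in the demand function and solve for p_1: p_1 = 10.

p_1 = 10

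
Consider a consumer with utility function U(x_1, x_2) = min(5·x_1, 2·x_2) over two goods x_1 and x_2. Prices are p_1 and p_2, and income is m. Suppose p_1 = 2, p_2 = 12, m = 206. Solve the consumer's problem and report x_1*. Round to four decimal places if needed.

Demand: x_1*(p_1,p_2,m) = 2·m/(2·p_1 + 5·p_2), x_2* = 5·m/(2·p_1 + 5·p_2).
Here 2·2 + 5·12 = 64, giving x_1* = 6.4375.

x_1* = 6.4375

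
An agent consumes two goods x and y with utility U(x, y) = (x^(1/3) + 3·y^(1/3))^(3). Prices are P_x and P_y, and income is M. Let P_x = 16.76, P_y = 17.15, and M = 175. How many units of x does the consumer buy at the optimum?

x* = 1.7015

MU_x ∝ x^(-2/3), MU_y ∝ 3·y^(-2/3), so MRS = (1/3)·(y/x)^(2/3) = P_x/P_y.
Solve for the ratio: y/x = [3·P_x/P_y]^(1.5).
Substitute y = (y/x)·x into the budget: x* = M/(P_x + P_y·(y/x)).
Numerically y/x = 5.019919, so x* = 175/(16.76 + 17.15·5.019919) = 1.7015.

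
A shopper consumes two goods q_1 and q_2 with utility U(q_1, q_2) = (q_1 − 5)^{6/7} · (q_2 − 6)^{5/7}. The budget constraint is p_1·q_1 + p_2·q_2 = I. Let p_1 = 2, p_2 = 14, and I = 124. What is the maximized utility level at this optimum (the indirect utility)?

This is Cobb-Douglas in (q_1−5, q_2−6): tangency gives 6/7·p_2·(q_2−6) = 5/7·p_1·(q_1−5).
Substituting into the budget: q_1* = 5 + 6/11·(I − 5·p_1 − 6·p_2)/p_1, and q_2* = 6 + 5/11·(…)/p_2.
Discretionary income = 124 − 5·2 − 6·14 = 30; q_1* = 5 + 6/11·30/2 = 13.1818; q_2* = 6 + 5/11·30/14 = 6.974.
Utility at the optimum: U(13.1818, 6.974) = 5.9467.

V = 5.9467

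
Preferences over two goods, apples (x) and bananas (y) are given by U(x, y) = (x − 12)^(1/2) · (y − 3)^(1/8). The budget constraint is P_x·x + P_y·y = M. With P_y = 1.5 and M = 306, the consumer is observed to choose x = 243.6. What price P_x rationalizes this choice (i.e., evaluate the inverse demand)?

P_x = 1

Let x' = x−12, y' = y−3. MRS = 4·y'/x' = P_x/P_y.
Substituting into the budget: x* = 12 + 0.8·(M − 12·P_x − 3·P_y)/P_x, and y* = 3 + 0.2·(…)/P_y.
Set x* = 243.6 in the demand function and solve for P_x: P_x = 1.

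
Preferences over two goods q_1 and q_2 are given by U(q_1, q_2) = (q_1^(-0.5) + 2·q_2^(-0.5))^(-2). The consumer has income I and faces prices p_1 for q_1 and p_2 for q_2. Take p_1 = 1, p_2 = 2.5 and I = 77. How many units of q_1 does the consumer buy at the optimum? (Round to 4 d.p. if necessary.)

From the CES first-order condition, (1/2)·(q_2/q_1)^(1.5) = p_1/p_2.
Solve for the ratio: q_2/q_1 = [2·p_1/p_2]^(2/3).
Substitute q_2 = (q_2/q_1)·q_1 into the budget: q_1* = I/(p_1 + p_2·(q_2/q_1)).
Numerically q_2/q_1 = 0.861774, so q_1* = 77/(1 + 2.5·0.861774) = 24.4101.

q_1* = 24.4101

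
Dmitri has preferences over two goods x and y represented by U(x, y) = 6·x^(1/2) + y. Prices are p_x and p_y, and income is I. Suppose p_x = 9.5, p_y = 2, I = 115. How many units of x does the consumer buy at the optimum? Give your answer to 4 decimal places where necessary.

Set MRS = p_x/p_y: 3·x^(−1/2) = p_x/p_y.
Thus x* = (3·p_y/p_x)² — independent of I — with the rest of income spent on y.
Plugging in: x* = (3·2/9.5)² = 0.3989.

x* = 0.3989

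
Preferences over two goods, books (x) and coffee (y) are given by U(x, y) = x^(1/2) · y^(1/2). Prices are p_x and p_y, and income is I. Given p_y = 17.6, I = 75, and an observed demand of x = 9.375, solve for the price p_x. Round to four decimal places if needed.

Tangency: MRS = y/x = p_x/p_y.
Rearranging, p_y·y = p_x·x. Substituting into the budget gives p_x·x·(1 + 1) = I.
Demand: x*(p_x,p_y,I) = 0.5·I/p_x and y* = 0.5·I/p_y.
Set x* = 9.375 in the demand function and solve for p_x: p_x = 4.

p_x = 4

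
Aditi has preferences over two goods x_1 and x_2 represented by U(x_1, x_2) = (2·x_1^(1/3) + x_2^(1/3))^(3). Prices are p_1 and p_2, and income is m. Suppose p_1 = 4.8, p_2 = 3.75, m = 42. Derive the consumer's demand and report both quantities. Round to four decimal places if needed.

MU_x_1 ∝ 2·x_1^(-2/3), MU_x_2 ∝ x_2^(-2/3), so MRS = 2·(x_2/x_1)^(2/3) = p_1/p_2.
Hence x_2/x_1 = ((1/2)·p_1/p_2)^(1/(2/3)), i.e. raised to the 1.5 power.
With the ratio pinned down, the budget gives x_1* = m/(p_1 + p_2·(x_2/x_1)) and x_2* = (x_2/x_1)·x_1*.
Numerically x_2/x_1 = 0.512, so x_1* = 42/(4.8 + 3.75·0.512) = 6.25 and x_2* = 0.512·6.25 = 3.2.

x_1* = 6.25, x_2* = 3.2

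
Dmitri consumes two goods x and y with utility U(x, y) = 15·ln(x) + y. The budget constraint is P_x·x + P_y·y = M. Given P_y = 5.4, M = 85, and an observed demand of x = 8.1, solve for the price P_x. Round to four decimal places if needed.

Set MRS = P_x/P_y: (15/x)/1 = P_x/P_y.
So x*(P_x,P_y) = 15·P_y/P_x, independent of income; and y* = (M − 15·P_y)/P_y.
Set x* = 8.1 in the demand function and solve for P_x: P_x = 10.

P_x = 10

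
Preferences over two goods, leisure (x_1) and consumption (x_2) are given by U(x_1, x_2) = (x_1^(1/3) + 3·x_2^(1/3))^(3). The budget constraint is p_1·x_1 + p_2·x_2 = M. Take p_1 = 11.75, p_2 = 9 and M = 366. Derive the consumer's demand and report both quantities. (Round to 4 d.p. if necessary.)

x_1* = 4.4901, x_2* = 34.8045

MU_x_1 ∝ x_1^(-2/3), MU_x_2 ∝ 3·x_2^(-2/3), so MRS = (1/3)·(x_2/x_1)^(2/3) = p_1/p_2.
Hence x_2/x_1 = (3·p_1/p_2)^(1/(2/3)), i.e. raised to the 1.5 power.
Substitute x_2 = (x_2/x_1)·x_1 into the budget: x_1* = M/(p_1 + p_2·(x_2/x_1)).
Numerically x_2/x_1 = 7.751307, so x_1* = 366/(11.75 + 9·7.751307) = 4.4901 and x_2* = 7.751307·4.4901 = 34.8045.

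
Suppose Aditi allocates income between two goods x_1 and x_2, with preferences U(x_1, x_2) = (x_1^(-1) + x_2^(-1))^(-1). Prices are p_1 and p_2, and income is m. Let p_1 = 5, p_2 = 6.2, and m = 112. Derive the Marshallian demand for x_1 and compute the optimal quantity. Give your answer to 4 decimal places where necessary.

x_1* = 10.5983

From the CES first-order condition, (x_2/x_1)^(2) = p_1/p_2.
Hence x_2/x_1 = (p_1/p_2)^(1/(2)), i.e. raised to the 0.5 power.
Substitute x_2 = (x_2/x_1)·x_1 into the budget: x_1* = m/(p_1 + p_2·(x_2/x_1)).
Numerically x_2/x_1 = 0.898027, so x_1* = 112/(5 + 6.2·0.898027) = 10.5983.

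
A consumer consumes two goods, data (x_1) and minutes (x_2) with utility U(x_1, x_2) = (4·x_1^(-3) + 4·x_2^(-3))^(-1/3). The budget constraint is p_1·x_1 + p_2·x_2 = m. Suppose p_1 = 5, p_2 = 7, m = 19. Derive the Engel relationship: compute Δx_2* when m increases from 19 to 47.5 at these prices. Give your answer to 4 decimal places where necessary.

MRS = MU_x_1/MU_x_2 = (x_2/x_1)^(4). Set equal to p_1/p_2.
Hence x_2/x_1 = (p_1/p_2)^(1/(4)), i.e. raised to the 0.25 power.
With the ratio pinned down, the budget gives x_1* = m/(p_1 + p_2·(x_2/x_1)) and x_2* = (x_2/x_1)·x_1*.
Numerically x_2/x_1 = 0.919323, so x_1* = 19/(5 + 7·0.919323) = 1.6615 and x_2* = 0.919323·1.6615 = 1.5275.
At m' = 47.5: x_2* = 3.8187. Change: 3.8187 − 1.5275 = 2.2912.

Δx_2* = 2.2912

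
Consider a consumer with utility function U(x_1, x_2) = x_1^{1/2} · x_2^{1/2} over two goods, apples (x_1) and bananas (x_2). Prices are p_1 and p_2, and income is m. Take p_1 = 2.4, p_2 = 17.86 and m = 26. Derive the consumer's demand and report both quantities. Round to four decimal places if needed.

x_1* = 5.4167, x_2* = 0.7279

Tangency: MRS = x_2/x_1 = p_1/p_2.
So 0.5·p_2·x_2 = 0.5·p_1·x_1; combined with the budget, a share 0.5 of income goes to x_1.
Demand: x_1*(p_1,p_2,m) = 0.5·m/p_1 and x_2* = 0.5·m/p_2.
At p_1=2.4, p_2=17.86, m=26: x_1* = 0.5·26/2.4 = 5.4167, x_2* = 0.7279.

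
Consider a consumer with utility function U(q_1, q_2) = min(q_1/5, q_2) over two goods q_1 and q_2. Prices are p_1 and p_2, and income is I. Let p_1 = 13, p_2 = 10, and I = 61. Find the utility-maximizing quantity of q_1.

q_1* = 4.0667

Here 5·13 + 10 = 75, giving q_1* = 4.0667.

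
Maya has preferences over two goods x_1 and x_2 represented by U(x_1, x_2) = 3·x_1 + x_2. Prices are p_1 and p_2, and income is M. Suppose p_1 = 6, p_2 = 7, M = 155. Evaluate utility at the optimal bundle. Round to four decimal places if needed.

Linear utility — the consumer picks whichever good has higher MU/price: 3/6 = 0.5 vs 1/7 = 0.1429.
x_1 gives more utility per dollar, so spend all income on x_1: x_1* = M/p_1, x_2* = 0.
Numerically: x_1* = 25.8333, x_2* = 0.
Utility at the optimum: U(25.8333, 0) = 77.5.

V = 77.5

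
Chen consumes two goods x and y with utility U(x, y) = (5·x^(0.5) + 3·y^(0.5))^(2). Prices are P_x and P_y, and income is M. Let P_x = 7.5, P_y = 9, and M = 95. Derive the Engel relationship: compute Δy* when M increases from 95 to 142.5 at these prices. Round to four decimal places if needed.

Δy* = 1.2179

MU_x ∝ 5·x^(-0.5), MU_y ∝ 3·y^(-0.5), so MRS = (5/3)·(y/x)^(0.5) = P_x/P_y.
Hence y/x = ((3/5)·P_x/P_y)^(1/(0.5)), i.e. raised to the 2 power.
With the ratio pinned down, the budget gives x* = M/(P_x + P_y·(y/x)) and y* = (y/x)·x*.
Numerically y/x = 0.25, so x* = 95/(7.5 + 9·0.25) = 9.7436 and y* = 0.25·9.7436 = 2.4359.
At M' = 142.5: y* = 3.6538. Change: 3.6538 − 2.4359 = 1.2179.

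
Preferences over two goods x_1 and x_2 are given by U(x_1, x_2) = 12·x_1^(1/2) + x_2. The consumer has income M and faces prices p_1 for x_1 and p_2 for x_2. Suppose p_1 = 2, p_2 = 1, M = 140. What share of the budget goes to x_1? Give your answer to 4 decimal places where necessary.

MU_x_1 = 6/√x_1, MU_x_2 = 1. Tangency: 6/√x_1 = p_1/p_2.
Thus x_1* = (6·p_2/p_1)² — independent of M — with the rest of income spent on x_2.
Plugging in: x_1* = (6·1/2)² = 9, x_2* = 122.
Expenditure on x_1: 2·9 = 18; share = 0.1286.

share on x_1 = 0.1286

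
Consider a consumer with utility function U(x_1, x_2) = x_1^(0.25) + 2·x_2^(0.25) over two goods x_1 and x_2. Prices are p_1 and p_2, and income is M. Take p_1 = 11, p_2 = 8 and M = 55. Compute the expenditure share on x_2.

share on x_2 = 0.737

MRS = MU_x_1/MU_x_2 = (1/2)·(x_2/x_1)^(0.75). Set equal to p_1/p_2.
Solve for the ratio: x_2/x_1 = [2·p_1/p_2]^(4/3).
Substitute x_2 = (x_2/x_1)·x_1 into the budget: x_1* = M/(p_1 + p_2·(x_2/x_1)).
Numerically x_2/x_1 = 3.852804, so x_1* = 55/(11 + 8·3.852804) = 1.3151 and x_2* = 3.852804·1.3151 = 5.0668.
Expenditure on x_2: 8·5.0668 = 40.5341; share = 0.737.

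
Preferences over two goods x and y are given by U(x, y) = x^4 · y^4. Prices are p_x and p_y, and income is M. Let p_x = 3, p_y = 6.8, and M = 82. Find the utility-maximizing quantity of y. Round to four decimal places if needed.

The MRS is y/x. Set MRS = p_x/p_y.
So 4·p_y·y = 4·p_x·x; combined with the budget, a share 0.5 of income goes to x.
Demand: x*(p_x,p_y,M) = 0.5·M/p_x and y* = 0.5·M/p_y.
At p_x=3, p_y=6.8, M=82: y* = 0.5·82/6.8 = 6.0294.

y* = 6.0294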